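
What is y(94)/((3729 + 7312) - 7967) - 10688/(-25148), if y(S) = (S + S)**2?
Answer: 115210728/9663119 ≈ 11.923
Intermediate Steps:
y(S) = 4*S**2 (y(S) = (2*S)**2 = 4*S**2)
y(94)/((3729 + 7312) - 7967) - 10688/(-25148) = (4*94**2)/((3729 + 7312) - 7967) - 10688/(-25148) = (4*8836)/(11041 - 7967) - 10688*(-1/25148) = 35344/3074 + 2672/6287 = 35344*(1/3074) + 2672/6287 = 17672/1537 + 2672/6287 = 115210728/9663119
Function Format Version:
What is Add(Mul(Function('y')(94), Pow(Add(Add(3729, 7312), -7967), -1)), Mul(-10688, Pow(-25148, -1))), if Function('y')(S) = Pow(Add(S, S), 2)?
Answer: Rational(115210728, 9663119) ≈ 11.923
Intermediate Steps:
Function('y')(S) = Mul(4, Pow(S, 2)) (Function('y')(S) = Pow(Mul(2, S), 2) = Mul(4, Pow(S, 2)))
Add(Mul(Function('y')(94), Pow(Add(Add(3729, 7312), -7967), -1)), Mul(-10688, Pow(-25148, -1))) = Add(Mul(Mul(4, Pow(94, 2)), Pow(Add(Add(3729, 7312), -7967), -1)), Mul(-10688, Pow(-25148, -1))) = Add(Mul(Mul(4, 8836), Pow(Add(11041, -7967), -1)), Mul(-10688, Rational(-1, 25148))) = Add(Mul(35344, Pow(3074, -1)), Rational(2672, 6287)) = Add(Mul(35344, Rational(1, 3074)), Rational(2672, 6287)) = Add(Rational(17672, 1537), Rational(2672, 6287)) = Rational(115210728, 9663119)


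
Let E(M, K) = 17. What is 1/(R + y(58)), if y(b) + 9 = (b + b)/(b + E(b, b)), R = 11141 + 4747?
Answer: 75/1191041 ≈ 6.2970e-5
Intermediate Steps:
R = 15888
y(b) = -9 + 2*b/(17 + b) (y(b) = -9 + (b + b)/(b + 17) = -9 + (2*b)/(17 + b) = -9 + 2*b/(17 + b))
1/(R + y(58)) = 1/(15888 + (-153 - 7*58)/(17 + 58)) = 1/(15888 + (-153 - 406)/75) = 1/(15888 + (1/75)*(-559)) = 1/(15888 - 559/75) = 1/(1191041/75) = 75/1191041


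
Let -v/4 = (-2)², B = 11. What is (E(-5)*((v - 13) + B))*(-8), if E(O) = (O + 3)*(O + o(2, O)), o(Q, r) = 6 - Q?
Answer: 288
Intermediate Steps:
v = -16 (v = -4*(-2)² = -4*4 = -16)
E(O) = (3 + O)*(4 + O) (E(O) = (O + 3)*(O + (6 - 1*2)) = (3 + O)*(O + (6 - 2)) = (3 + O)*(O + 4) = (3 + O)*(4 + O))
(E(-5)*((v - 13) + B))*(-8) = ((12 + (-5)² + 7*(-5))*((-16 - 13) + 11))*(-8) = ((12 + 25 - 35)*(-29 + 11))*(-8) = (2*(-18))*(-8) = -36*(-8) = 288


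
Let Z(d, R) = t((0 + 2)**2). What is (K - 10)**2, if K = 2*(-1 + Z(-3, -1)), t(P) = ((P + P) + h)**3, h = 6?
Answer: 29986576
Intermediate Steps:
t(P) = (6 + 2*P)**3 (t(P) = ((P + P) + 6)**3 = (2*P + 6)**3 = (6 + 2*P)**3)
Z(d, R) = 2744 (Z(d, R) = 8*(3 + (0 + 2)**2)**3 = 8*(3 + 2**2)**3 = 8*(3 + 4)**3 = 8*7**3 = 8*343 = 2744)
K = 5486 (K = 2*(-1 + 2744) = 2*2743 = 5486)
(K - 10)**2 = (5486 - 10)**2 = 5476**2 = 29986576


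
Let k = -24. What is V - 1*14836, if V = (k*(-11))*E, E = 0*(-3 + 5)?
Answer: -14836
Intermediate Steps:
E = 0 (E = 0*2 = 0)
V = 0 (V = -24*(-11)*0 = 264*0 = 0)
V - 1*14836 = 0 - 1*14836 = 0 - 14836 = -14836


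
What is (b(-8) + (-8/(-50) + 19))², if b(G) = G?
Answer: 77841/625 ≈ 124.55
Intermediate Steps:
(b(-8) + (-8/(-50) + 19))² = (-8 + (-8/(-50) + 19))² = (-8 + (-8*(-1/50) + 19))² = (-8 + (4/25 + 19))² = (-8 + 479/25)² = (279/25)² = 77841/625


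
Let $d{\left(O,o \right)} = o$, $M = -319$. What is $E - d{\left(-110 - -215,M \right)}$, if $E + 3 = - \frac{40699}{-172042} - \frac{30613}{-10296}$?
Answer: $\frac{1977030067}{6193512} \approx 319.21$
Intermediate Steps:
$E = \frac{1299739}{6193512}$ ($E = -3 - \left(- \frac{40699}{172042} - \frac{2783}{936}\right) = -3 - - \frac{19880275}{6193512} = -3 + \left(\frac{40699}{172042} + \frac{2783}{936}\right) = -3 + \frac{19880275}{6193512} = \frac{1299739}{6193512} \approx 0.20985$)
$E - d{\left(-110 - -215,M \right)} = \frac{1299739}{6193512} - -319 = \frac{1299739}{6193512} + 319 = \frac{1977030067}{6193512}$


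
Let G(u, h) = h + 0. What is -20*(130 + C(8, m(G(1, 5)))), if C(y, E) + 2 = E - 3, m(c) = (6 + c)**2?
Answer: -4920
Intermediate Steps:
G(u, h) = h
C(y, E) = -5 + E (C(y, E) = -2 + (E - 3) = -2 + (-3 + E) = -5 + E)
-20*(130 + C(8, m(G(1, 5)))) = -20*(130 + (-5 + (6 + 5)**2)) = -20*(130 + (-5 + 11**2)) = -20*(130 + (-5 + 121)) = -20*(130 + 116) = -20*246 = -4920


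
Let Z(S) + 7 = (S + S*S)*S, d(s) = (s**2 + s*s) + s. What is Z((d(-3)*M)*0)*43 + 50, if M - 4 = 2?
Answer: -251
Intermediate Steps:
M = 6 (M = 4 + 2 = 6)
d(s) = s + 2*s**2 (d(s) = (s**2 + s**2) + s = 2*s**2 + s = s + 2*s**2)
Z(S) = -7 + S*(S + S**2) (Z(S) = -7 + (S + S*S)*S = -7 + (S + S**2)*S = -7 + S*(S + S**2))
Z((d(-3)*M)*0)*43 + 50 = (-7 + ((-3*(1 + 2*(-3))*6)*0)**2 + ((-3*(1 + 2*(-3))*6)*0)**3)*43 + 50 = (-7 + ((-3*(1 - 6)*6)*0)**2 + ((-3*(1 - 6)*6)*0)**3)*43 + 50 = (-7 + ((-3*(-5)*6)*0)**2 + ((-3*(-5)*6)*0)**3)*43 + 50 = (-7 + ((15*6)*0)**2 + ((15*6)*0)**3)*43 + 50 = (-7 + (90*0)**2 + (90*0)**3)*43 + 50 = (-7 + 0**2 + 0**3)*43 + 50 = (-7 + 0 + 0)*43 + 50 = -7*43 + 50 = -301 + 50 = -251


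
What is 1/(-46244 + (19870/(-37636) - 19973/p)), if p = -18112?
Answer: -170415808/7880610670555 ≈ -2.1625e-5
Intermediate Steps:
1/(-46244 + (19870/(-37636) - 19973/p)) = 1/(-46244 + (19870/(-37636) - 19973/(-18112))) = 1/(-46244 + (19870*(-1/37636) - 19973*(-1/18112))) = 1/(-46244 + (-9935/18818 + 19973/18112)) = 1/(-46244 + 97954597/170415808) = 1/(-7880610670555/170415808) = -170415808/7880610670555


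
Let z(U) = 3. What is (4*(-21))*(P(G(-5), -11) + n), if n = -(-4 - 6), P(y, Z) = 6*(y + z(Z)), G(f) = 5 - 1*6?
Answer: -1848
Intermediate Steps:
G(f) = -1 (G(f) = 5 - 6 = -1)
P(y, Z) = 18 + 6*y (P(y, Z) = 6*(y + 3) = 6*(3 + y) = 18 + 6*y)
n = 10 (n = -1*(-10) = 10)
(4*(-21))*(P(G(-5), -11) + n) = (4*(-21))*((18 + 6*(-1)) + 10) = -84*((18 - 6) + 10) = -84*(12 + 10) = -84*22 = -1848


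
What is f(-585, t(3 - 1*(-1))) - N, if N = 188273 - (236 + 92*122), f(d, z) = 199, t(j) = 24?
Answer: -176614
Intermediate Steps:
N = 176813 (N = 188273 - (236 + 11224) = 188273 - 1*11460 = 188273 - 11460 = 176813)
f(-585, t(3 - 1*(-1))) - N = 199 - 1*176813 = 199 - 176813 = -176614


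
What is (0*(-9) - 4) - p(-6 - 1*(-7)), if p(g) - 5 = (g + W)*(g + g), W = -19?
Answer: 27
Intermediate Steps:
p(g) = 5 + 2*g*(-19 + g) (p(g) = 5 + (g - 19)*(g + g) = 5 + (-19 + g)*(2*g) = 5 + 2*g*(-19 + g))
(0*(-9) - 4) - p(-6 - 1*(-7)) = (0*(-9) - 4) - (5 - 38*(-6 - 1*(-7)) + 2*(-6 - 1*(-7))²) = (0 - 4) - (5 - 38*(-6 + 7) + 2*(-6 + 7)²) = -4 - (5 - 38*1 + 2*1²) = -4 - (5 - 38 + 2*1) = -4 - (5 - 38 + 2) = -4 - 1*(-31) = -4 + 31 = 27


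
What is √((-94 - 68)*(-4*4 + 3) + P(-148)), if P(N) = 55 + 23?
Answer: 2*√546 ≈ 46.733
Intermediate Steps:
P(N) = 78
√((-94 - 68)*(-4*4 + 3) + P(-148)) = √((-94 - 68)*(-4*4 + 3) + 78) = √(-162*(-16 + 3) + 78) = √(-162*(-13) + 78) = √(2106 + 78) = √2184 = 2*√546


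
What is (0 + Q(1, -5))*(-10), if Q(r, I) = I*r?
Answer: 50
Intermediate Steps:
(0 + Q(1, -5))*(-10) = (0 - 5*1)*(-10) = (0 - 5)*(-10) = -5*(-10) = 50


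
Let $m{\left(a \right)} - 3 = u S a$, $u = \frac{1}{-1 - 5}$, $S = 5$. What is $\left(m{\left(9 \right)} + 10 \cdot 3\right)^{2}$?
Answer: $\frac{2601}{4} \approx 650.25$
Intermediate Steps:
$u = - \frac{1}{6}$ ($u = \frac{1}{-6} = - \frac{1}{6} \approx -0.16667$)
$m{\left(a \right)} = 3 - \frac{5 a}{6}$
$\left(m{\left(9 \right)} + 10 \cdot 3\right)^{2} = \left(\left(3 - \frac{15}{2}\right) + 10 \cdot 3\right)^{2} = \left(\left(3 - \frac{15}{2}\right) + 30\right)^{2} = \left(- \frac{9}{2} + 30\right)^{2} = \left(\frac{51}{2}\right)^{2} = \frac{2601}{4}$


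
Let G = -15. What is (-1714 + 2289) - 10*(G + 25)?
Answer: 475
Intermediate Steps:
(-1714 + 2289) - 10*(G + 25) = (-1714 + 2289) - 10*(-15 + 25) = 575 - 10*10 = 575 - 100 = 475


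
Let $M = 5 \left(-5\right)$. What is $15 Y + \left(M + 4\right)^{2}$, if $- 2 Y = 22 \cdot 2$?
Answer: $111$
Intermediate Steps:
$M = -25$
$Y = -22$ ($Y = - \frac{22 \cdot 2}{2} = \left(- \frac{1}{2}\right) 44 = -22$)
$15 Y + \left(M + 4\right)^{2} = 15 \left(-22\right) + \left(-25 + 4\right)^{2} = -330 + \left(-21\right)^{2} = -330 + 441 = 111$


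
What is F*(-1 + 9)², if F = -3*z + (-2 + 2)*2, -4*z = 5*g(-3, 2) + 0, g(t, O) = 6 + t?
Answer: 720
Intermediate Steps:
z = -15/4 (z = -(5*(6 - 3) + 0)/4 = -(5*3 + 0)/4 = -(15 + 0)/4 = -¼*15 = -15/4 ≈ -3.7500)
F = 45/4 (F = -3*(-15/4) + (-2 + 2)*2 = 45/4 + 0*2 = 45/4 + 0 = 45/4 ≈ 11.250)
F*(-1 + 9)² = 45*(-1 + 9)²/4 = (45/4)*8² = (45/4)*64 = 720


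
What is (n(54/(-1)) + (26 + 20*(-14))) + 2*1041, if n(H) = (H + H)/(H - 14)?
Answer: 31103/17 ≈ 1829.6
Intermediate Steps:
n(H) = 2*H/(-14 + H) (n(H) = (2*H)/(-14 + H) = 2*H/(-14 + H))
(n(54/(-1)) + (26 + 20*(-14))) + 2*1041 = (2*(54/(-1))/(-14 + 54/(-1)) + (26 + 20*(-14))) + 2*1041 = (2*(54*(-1))/(-14 + 54*(-1)) + (26 - 280)) + 2082 = (2*(-54)/(-14 - 54) - 254) + 2082 = (2*(-54)/(-68) - 254) + 2082 = (2*(-54)*(-1/68) - 254) + 2082 = (27/17 - 254) + 2082 = -4291/17 + 2082 = 31103/17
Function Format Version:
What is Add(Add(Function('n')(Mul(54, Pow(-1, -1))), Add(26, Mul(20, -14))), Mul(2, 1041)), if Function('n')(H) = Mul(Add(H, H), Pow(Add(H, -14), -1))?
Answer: Rational(31103, 17) ≈ 1829.6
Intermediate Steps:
Function('n')(H) = Mul(2, H, Pow(Add(-14, H), -1)) (Function('n')(H) = Mul(Mul(2, H), Pow(Add(-14, H), -1)) = Mul(2, H, Pow(Add(-14, H), -1)))
Add(Add(Function('n')(Mul(54, Pow(-1, -1))), Add(26, Mul(20, -14))), Mul(2, 1041)) = Add(Add(Mul(2, Mul(54, Pow(-1, -1)), Pow(Add(-14, Mul(54, Pow(-1, -1))), -1)), Add(26, Mul(20, -14))), Mul(2, 1041)) = Add(Add(Mul(2, Mul(54, -1), Pow(Add(-14, Mul(54, -1)), -1)), Add(26, -280)), 2082) = Add(Add(Mul(2, -54, Pow(Add(-14, -54), -1)), -254), 2082) = Add(Add(Mul(2, -54, Pow(-68, -1)), -254), 2082) = Add(Add(Mul(2, -54, Rational(-1, 68)), -254), 2082) = Add(Add(Rational(27, 17), -254), 2082) = Add(Rational(-4291, 17), 2082) = Rational(31103, 17)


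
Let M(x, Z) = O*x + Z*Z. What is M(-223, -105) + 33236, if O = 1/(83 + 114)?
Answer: 8719194/197 ≈ 44260.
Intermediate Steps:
O = 1/197 ≈ 0.0050761
M(x, Z) = Z**2 + x/197 (M(x, Z) = x/197 + Z*Z = x/197 + Z**2 = Z**2 + x/197)
M(-223, -105) + 33236 = ((-105)**2 + (1/197)*(-223)) + 33236 = (11025 - 223/197) + 33236 = 2171702/197 + 33236 = 8719194/197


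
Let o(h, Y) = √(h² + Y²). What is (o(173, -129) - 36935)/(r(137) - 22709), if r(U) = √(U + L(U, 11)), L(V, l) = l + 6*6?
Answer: 838756915/515698497 - 22709*√46570/515698497 - 4*√535555/515698497 + 73870*√46/515698497 ≈ 1.6179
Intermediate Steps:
L(V, l) = 36 + l (L(V, l) = l + 36 = 36 + l)
r(U) = √(47 + U) (r(U) = √(U + (36 + 11)) = √(U + 47) = √(47 + U))
o(h, Y) = √(Y² + h²)
(o(173, -129) - 36935)/(r(137) - 22709) = (√((-129)² + 173²) - 36935)/(√(47 + 137) - 22709) = (√(16641 + 29929) - 36935)/(√184 - 22709) = (√46570 - 36935)/(2*√46 - 22709) = (-36935 + √46570)/(-22709 + 2*√46)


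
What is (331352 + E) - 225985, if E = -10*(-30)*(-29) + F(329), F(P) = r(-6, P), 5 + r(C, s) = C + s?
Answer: 96985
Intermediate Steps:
r(C, s) = -5 + C + s (r(C, s) = -5 + (C + s) = -5 + C + s)
F(P) = -11 + P (F(P) = -5 - 6 + P = -11 + P)
E = -8382 (E = -10*(-30)*(-29) + (-11 + 329) = 300*(-29) + 318 = -8700 + 318 = -8382)
(331352 + E) - 225985 = (331352 - 8382) - 225985 = 322970 - 225985 = 96985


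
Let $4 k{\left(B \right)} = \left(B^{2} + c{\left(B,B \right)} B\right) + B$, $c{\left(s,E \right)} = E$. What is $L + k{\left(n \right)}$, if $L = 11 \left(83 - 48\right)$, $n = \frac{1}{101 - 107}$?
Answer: $\frac{13859}{36} \approx 384.97$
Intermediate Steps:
$n = - \frac{1}{6}$ ($n = \frac{1}{-6} = - \frac{1}{6} \approx -0.16667$)
$L = 385$ ($L = 11 \cdot 35 = 385$)
$k{\left(B \right)} = \frac{B^{2}}{2} + \frac{B}{4}$ ($k{\left(B \right)} = \frac{\left(B^{2} + B B\right) + B}{4} = \frac{\left(B^{2} + B^{2}\right) + B}{4} = \frac{2 B^{2} + B}{4} = \frac{B + 2 B^{2}}{4} = \frac{B^{2}}{2} + \frac{B}{4}$)
$L + k{\left(n \right)} = 385 + \frac{1}{4} \left(- \frac{1}{6}\right) \left(1 + 2 \left(- \frac{1}{6}\right)\right) = 385 + \frac{1}{4} \left(- \frac{1}{6}\right) \left(1 - \frac{1}{3}\right) = 385 + \frac{1}{4} \left(- \frac{1}{6}\right) \frac{2}{3} = 385 - \frac{1}{36} = \frac{13859}{36}$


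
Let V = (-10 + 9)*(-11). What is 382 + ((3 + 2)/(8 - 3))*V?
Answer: 393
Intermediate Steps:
V = 11 (V = -1*(-11) = 11)
382 + ((3 + 2)/(8 - 3))*V = 382 + ((3 + 2)/(8 - 3))*11 = 382 + (5/5)*11 = 382 + ((⅕)*5)*11 = 382 + 1*11 = 382 + 11 = 393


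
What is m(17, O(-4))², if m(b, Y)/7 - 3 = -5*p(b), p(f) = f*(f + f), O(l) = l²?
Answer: 408403681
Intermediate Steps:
p(f) = 2*f² (p(f) = f*(2*f) = 2*f²)
m(b, Y) = 21 - 70*b² (m(b, Y) = 21 + 7*(-10*b²) = 21 - 70*b²)
m(17, O(-4))² = (21 - 70*17²)² = (21 - 70*289)² = (21 - 20230)² = (-20209)² = 408403681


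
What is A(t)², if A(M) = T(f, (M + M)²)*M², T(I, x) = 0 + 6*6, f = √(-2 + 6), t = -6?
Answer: 1679616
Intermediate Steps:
f = 2 (f = √4 = 2)
T(I, x) = 36 (T(I, x) = 0 + 36 = 36)
A(M) = 36*M²
A(t)² = (36*(-6)²)² = (36*36)² = 1296² = 1679616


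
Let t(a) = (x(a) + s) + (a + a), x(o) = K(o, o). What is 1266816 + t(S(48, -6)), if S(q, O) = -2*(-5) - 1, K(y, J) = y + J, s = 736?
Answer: 1267588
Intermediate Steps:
K(y, J) = J + y
x(o) = 2*o (x(o) = o + o = 2*o)
S(q, O) = 9 (S(q, O) = 10 - 1 = 9)
t(a) = 736 + 4*a (t(a) = (2*a + 736) + (a + a) = (736 + 2*a) + 2*a = 736 + 4*a)
1266816 + t(S(48, -6)) = 1266816 + (736 + 4*9) = 1266816 + (736 + 36) = 1266816 + 772 = 1267588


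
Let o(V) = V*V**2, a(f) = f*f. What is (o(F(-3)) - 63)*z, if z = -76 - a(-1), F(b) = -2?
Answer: 5467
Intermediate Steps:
a(f) = f**2
z = -77 (z = -76 - 1*(-1)**2 = -76 - 1*1 = -76 - 1 = -77)
o(V) = V**3
(o(F(-3)) - 63)*z = ((-2)**3 - 63)*(-77) = (-8 - 63)*(-77) = -71*(-77) = 5467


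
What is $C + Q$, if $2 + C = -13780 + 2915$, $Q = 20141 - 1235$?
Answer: $8039$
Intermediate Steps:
$Q = 18906$
$C = -10867$ ($C = -2 + \left(-13780 + 2915\right) = -2 - 10865 = -10867$)
$C + Q = -10867 + 18906 = 8039$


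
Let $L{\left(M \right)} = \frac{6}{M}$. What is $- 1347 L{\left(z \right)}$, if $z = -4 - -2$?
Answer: $4041$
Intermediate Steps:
$z = -2$ ($z = -4 + 2 = -2$)
$- 1347 L{\left(z \right)} = - 1347 \frac{6}{-2} = - 1347 \cdot 6 \left(- \frac{1}{2}\right) = \left(-1347\right) \left(-3\right) = 4041$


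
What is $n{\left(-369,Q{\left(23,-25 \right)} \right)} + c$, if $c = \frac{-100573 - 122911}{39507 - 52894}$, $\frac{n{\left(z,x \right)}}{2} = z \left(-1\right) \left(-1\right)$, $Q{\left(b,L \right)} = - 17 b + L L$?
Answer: $- \frac{9656122}{13387} \approx -721.31$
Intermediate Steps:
$Q{\left(b,L \right)} = L^{2} - 17 b$ ($Q{\left(b,L \right)} = - 17 b + L^{2} = L^{2} - 17 b$)
$n{\left(z,x \right)} = 2 z$ ($n{\left(z,x \right)} = 2 z \left(-1\right) \left(-1\right) = 2 - z \left(-1\right) = 2 z$)
$c = \frac{223484}{13387}$ ($c = - \frac{223484}{-13387} = \left(-223484\right) \left(- \frac{1}{13387}\right) = \frac{223484}{13387} \approx 16.694$)
$n{\left(-369,Q{\left(23,-25 \right)} \right)} + c = 2 \left(-369\right) + \frac{223484}{13387} = -738 + \frac{223484}{13387} = - \frac{9656122}{13387}$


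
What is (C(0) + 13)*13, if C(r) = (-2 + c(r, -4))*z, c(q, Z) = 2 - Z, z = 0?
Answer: 169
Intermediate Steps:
C(r) = 0 (C(r) = (-2 + (2 - 1*(-4)))*0 = (-2 + (2 + 4))*0 = (-2 + 6)*0 = 4*0 = 0)
(C(0) + 13)*13 = (0 + 13)*13 = 13*13 = 169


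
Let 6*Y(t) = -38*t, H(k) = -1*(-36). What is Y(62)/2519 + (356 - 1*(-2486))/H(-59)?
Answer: 3572431/45342 ≈ 78.789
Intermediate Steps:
H(k) = 36
Y(t) = -19*t/3 (Y(t) = (-38*t)/6 = -19*t/3)
Y(62)/2519 + (356 - 1*(-2486))/H(-59) = -19/3*62/2519 + (356 - 1*(-2486))/36 = -1178/3*1/2519 + (356 + 2486)*(1/36) = -1178/7557 + 2842*(1/36) = -1178/7557 + 1421/18 = 3572431/45342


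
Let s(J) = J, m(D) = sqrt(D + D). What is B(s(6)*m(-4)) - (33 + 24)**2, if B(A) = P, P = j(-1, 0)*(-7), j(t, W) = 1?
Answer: -3256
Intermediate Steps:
m(D) = sqrt(2)*sqrt(D) (m(D) = sqrt(2*D) = sqrt(2)*sqrt(D))
P = -7 (P = 1*(-7) = -7)
B(A) = -7
B(s(6)*m(-4)) - (33 + 24)**2 = -7 - (33 + 24)**2 = -7 - 1*57**2 = -7 - 1*3249 = -7 - 3249 = -3256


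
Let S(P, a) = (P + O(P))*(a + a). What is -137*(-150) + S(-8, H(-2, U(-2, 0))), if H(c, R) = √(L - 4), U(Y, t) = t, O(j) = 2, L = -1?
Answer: 20550 - 12*I*√5 ≈ 20550.0 - 26.833*I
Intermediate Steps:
H(c, R) = I*√5 (H(c, R) = √(-1 - 4) = √(-5) = I*√5)
S(P, a) = 2*a*(2 + P) (S(P, a) = (P + 2)*(a + a) = (2 + P)*(2*a) = 2*a*(2 + P))
-137*(-150) + S(-8, H(-2, U(-2, 0))) = -137*(-150) + 2*(I*√5)*(2 - 8) = 20550 + 2*(I*√5)*(-6) = 20550 - 12*I*√5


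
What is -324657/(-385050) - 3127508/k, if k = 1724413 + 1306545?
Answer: -36704203999/194511729650 ≈ -0.18870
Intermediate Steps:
k = 3030958
-324657/(-385050) - 3127508/k = -324657/(-385050) - 3127508/3030958 = -324657*(-1/385050) - 3127508*1/3030958 = 108219/128350 - 1563754/1515479 = -36704203999/194511729650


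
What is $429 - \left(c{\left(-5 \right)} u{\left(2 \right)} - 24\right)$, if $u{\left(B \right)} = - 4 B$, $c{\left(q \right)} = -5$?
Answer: $413$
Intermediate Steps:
$429 - \left(c{\left(-5 \right)} u{\left(2 \right)} - 24\right) = 429 - \left(- 5 \left(\left(-4\right) 2\right) - 24\right) = 429 - \left(\left(-5\right) \left(-8\right) - 24\right) = 429 - \left(40 - 24\right) = 429 - 16 = 413$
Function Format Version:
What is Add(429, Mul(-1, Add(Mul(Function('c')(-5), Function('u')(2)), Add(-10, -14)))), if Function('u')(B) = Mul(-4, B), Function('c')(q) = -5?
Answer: 413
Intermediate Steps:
Add(429, Mul(-1, Add(Mul(Function('c')(-5), Function('u')(2)), Add(-10, -14)))) = Add(429, Mul(-1, Add(Mul(-5, Mul(-4, 2)), Add(-10, -14)))) = Add(429, Mul(-1, Add(Mul(-5, -8), -24))) = Add(429, Mul(-1, Add(40, -24))) = Add(429, Mul(-1, 16)) = Add(429, -16) = 413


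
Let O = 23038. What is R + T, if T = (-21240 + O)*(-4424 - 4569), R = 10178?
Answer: -16159236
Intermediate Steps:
T = -16169414 (T = (-21240 + 23038)*(-4424 - 4569) = 1798*(-8993) = -16169414)
R + T = 10178 - 16169414 = -16159236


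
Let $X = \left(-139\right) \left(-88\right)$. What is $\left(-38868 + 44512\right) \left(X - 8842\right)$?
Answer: $19133160$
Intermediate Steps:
$X = 12232$
$\left(-38868 + 44512\right) \left(X - 8842\right) = \left(-38868 + 44512\right) \left(12232 - 8842\right) = 5644 \cdot 3390 = 19133160$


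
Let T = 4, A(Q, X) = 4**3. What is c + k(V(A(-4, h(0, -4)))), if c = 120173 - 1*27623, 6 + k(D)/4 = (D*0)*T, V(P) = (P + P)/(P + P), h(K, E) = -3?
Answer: 92526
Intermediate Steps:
A(Q, X) = 64
V(P) = 1 (V(P) = (2*P)/((2*P)) = (2*P)*(1/(2*P)) = 1)
k(D) = -24 (k(D) = -24 + 4*((D*0)*4) = -24 + 4*(0*4) = -24 + 4*0 = -24 + 0 = -24)
c = 92550 (c = 120173 - 27623 = 92550)
c + k(V(A(-4, h(0, -4)))) = 92550 - 24 = 92526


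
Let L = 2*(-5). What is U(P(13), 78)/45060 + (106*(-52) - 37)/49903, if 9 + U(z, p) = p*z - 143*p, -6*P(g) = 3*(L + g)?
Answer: -13549063/37477153 ≈ -0.36153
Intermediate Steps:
L = -10
P(g) = 5 - g/2 (P(g) = -(-10 + g)/2 = -(-30 + 3*g)/6 = 5 - g/2)
U(z, p) = -9 - 143*p + p*z (U(z, p) = -9 + (p*z - 143*p) = -9 + (-143*p + p*z) = -9 - 143*p + p*z)
U(P(13), 78)/45060 + (106*(-52) - 37)/49903 = (-9 - 143*78 + 78*(5 - ½*13))/45060 + (106*(-52) - 37)/49903 = (-9 - 11154 + 78*(5 - 13/2))*(1/45060) + (-5512 - 37)*(1/49903) = (-9 - 11154 + 78*(-3/2))*(1/45060) - 5549*1/49903 = (-9 - 11154 - 117)*(1/45060) - 5549/49903 = -11280*1/45060 - 5549/49903 = -188/751 - 5549/49903 = -13549063/37477153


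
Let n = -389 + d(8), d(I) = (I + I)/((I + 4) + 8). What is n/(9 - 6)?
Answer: -647/5 ≈ -129.40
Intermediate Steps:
d(I) = 2*I/(12 + I) (d(I) = (2*I)/((4 + I) + 8) = (2*I)/(12 + I) = 2*I/(12 + I))
n = -1941/5 (n = -389 + 2*8/(12 + 8) = -389 + 2*8/20 = -389 + 2*8*(1/20) = -389 + ⅘ = -1941/5 ≈ -388.20)
n/(9 - 6) = -1941/(5*(9 - 6)) = -1941/5/3 = -1941/5*⅓ = -647/5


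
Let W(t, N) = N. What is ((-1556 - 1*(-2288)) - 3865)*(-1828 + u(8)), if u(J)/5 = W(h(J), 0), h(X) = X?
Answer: 5727124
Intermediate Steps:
u(J) = 0 (u(J) = 5*0 = 0)
((-1556 - 1*(-2288)) - 3865)*(-1828 + u(8)) = ((-1556 - 1*(-2288)) - 3865)*(-1828 + 0) = ((-1556 + 2288) - 3865)*(-1828) = (732 - 3865)*(-1828) = -3133*(-1828) = 5727124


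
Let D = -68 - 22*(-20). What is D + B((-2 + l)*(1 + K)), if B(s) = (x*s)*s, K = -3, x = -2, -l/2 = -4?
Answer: 84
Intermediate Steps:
l = 8 (l = -2*(-4) = 8)
B(s) = -2*s**2 (B(s) = (-2*s)*s = -2*s**2)
D = 372 (D = -68 - 1*(-440) = -68 + 440 = 372)
D + B((-2 + l)*(1 + K)) = 372 - 2*(1 - 3)**2*(-2 + 8)**2 = 372 - 2*(6*(-2))**2 = 372 - 2*(-12)**2 = 372 - 2*144 = 372 - 288 = 84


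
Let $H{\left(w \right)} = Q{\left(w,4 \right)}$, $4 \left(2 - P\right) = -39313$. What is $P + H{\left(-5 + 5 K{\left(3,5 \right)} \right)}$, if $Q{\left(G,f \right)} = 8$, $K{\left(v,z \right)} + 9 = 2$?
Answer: $\frac{39353}{4} \approx 9838.3$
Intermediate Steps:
$P = \frac{39321}{4}$ ($P = 2 - - \frac{39313}{4} = 2 + \frac{39313}{4} = \frac{39321}{4} \approx 9830.3$)
$K{\left(v,z \right)} = -7$ ($K{\left(v,z \right)} = -9 + 2 = -7$)
$H{\left(w \right)} = 8$
$P + H{\left(-5 + 5 K{\left(3,5 \right)} \right)} = \frac{39321}{4} + 8 = \frac{39353}{4}$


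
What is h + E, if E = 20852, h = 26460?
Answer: 47312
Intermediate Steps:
h + E = 26460 + 20852 = 47312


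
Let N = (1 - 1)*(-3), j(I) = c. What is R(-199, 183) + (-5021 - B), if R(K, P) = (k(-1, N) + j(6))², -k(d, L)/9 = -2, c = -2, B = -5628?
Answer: 863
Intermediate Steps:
j(I) = -2
N = 0 (N = 0*(-3) = 0)
k(d, L) = 18 (k(d, L) = -9*(-2) = 18)
R(K, P) = 256 (R(K, P) = (18 - 2)² = 16² = 256)
R(-199, 183) + (-5021 - B) = 256 + (-5021 - 1*(-5628)) = 256 + (-5021 + 5628) = 256 + 607 = 863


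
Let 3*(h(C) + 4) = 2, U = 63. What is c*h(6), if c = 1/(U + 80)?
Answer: -10/429 ≈ -0.023310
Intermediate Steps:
h(C) = -10/3 (h(C) = -4 + (⅓)*2 = -4 + ⅔ = -10/3)
c = 1/143 (c = 1/(63 + 80) = 1/143 ≈ 0.0069930)
c*h(6) = (1/143)*(-10/3) = -10/429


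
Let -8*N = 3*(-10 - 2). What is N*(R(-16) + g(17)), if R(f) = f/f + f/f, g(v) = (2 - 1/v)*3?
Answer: 1197/34 ≈ 35.206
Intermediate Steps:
g(v) = 6 - 3/v
R(f) = 2 (R(f) = 1 + 1 = 2)
N = 9/2 (N = -3*(-10 - 2)/8 = -3*(-12)/8 = -1/8*(-36) = 9/2 ≈ 4.5000)
N*(R(-16) + g(17)) = 9*(2 + (6 - 3/17))/2 = 9*(2 + 99/17)/2 = (9/2)*(133/17) = 1197/34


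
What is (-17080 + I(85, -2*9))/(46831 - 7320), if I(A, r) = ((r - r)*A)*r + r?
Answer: -17098/39511 ≈ -0.43274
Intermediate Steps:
I(A, r) = r (I(A, r) = (0*A)*r + r = 0*r + r = 0 + r = r)
(-17080 + I(85, -2*9))/(46831 - 7320) = (-17080 - 2*9)/(46831 - 7320) = (-17080 - 18)/39511 = -17098*1/39511 = -17098/39511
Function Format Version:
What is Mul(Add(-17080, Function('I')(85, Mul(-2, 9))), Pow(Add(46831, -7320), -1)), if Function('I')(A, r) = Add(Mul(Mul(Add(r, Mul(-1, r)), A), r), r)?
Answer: Rational(-17098, 39511) ≈ -0.43274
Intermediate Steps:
Function('I')(A, r) = r (Function('I')(A, r) = Add(Mul(Mul(0, A), r), r) = Add(Mul(0, r), r) = Add(0, r) = r)
Mul(Add(-17080, Function('I')(85, Mul(-2, 9))), Pow(Add(46831, -7320), -1)) = Mul(Add(-17080, Mul(-2, 9)), Pow(Add(46831, -7320), -1)) = Mul(Add(-17080, -18), Pow(39511, -1)) = Mul(-17098, Rational(1, 39511)) = Rational(-17098, 39511)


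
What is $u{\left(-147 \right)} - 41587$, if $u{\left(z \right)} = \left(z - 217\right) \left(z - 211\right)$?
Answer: $88725$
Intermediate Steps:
$u{\left(z \right)} = \left(-217 + z\right) \left(-211 + z\right)$
$u{\left(-147 \right)} - 41587 = \left(45787 + \left(-147\right)^{2} - -62916\right) - 41587 = \left(45787 + 21609 + 62916\right) - 41587 = 130312 - 41587 = 88725$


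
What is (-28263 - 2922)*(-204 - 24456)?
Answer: 769022100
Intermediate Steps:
(-28263 - 2922)*(-204 - 24456) = -31185*(-24660) = 769022100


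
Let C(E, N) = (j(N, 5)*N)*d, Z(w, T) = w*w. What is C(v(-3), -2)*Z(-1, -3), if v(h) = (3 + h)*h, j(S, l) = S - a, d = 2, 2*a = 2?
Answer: 12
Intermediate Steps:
a = 1 (a = (½)*2 = 1)
Z(w, T) = w²
j(S, l) = -1 + S (j(S, l) = S - 1*1 = S - 1 = -1 + S)
v(h) = h*(3 + h)
C(E, N) = 2*N*(-1 + N) (C(E, N) = ((-1 + N)*N)*2 = (N*(-1 + N))*2 = 2*N*(-1 + N))
C(v(-3), -2)*Z(-1, -3) = (2*(-2)*(-1 - 2))*(-1)² = (2*(-2)*(-3))*1 = 12*1 = 12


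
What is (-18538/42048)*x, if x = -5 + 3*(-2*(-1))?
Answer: -9269/21024 ≈ -0.44088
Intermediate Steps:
x = 1 (x = -5 + 3*2 = -5 + 6 = 1)
(-18538/42048)*x = -18538/42048*1 = -18538*1/42048*1 = -9269/21024*1 = -9269/21024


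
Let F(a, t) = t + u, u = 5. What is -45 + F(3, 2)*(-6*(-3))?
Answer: 81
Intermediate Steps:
F(a, t) = 5 + t (F(a, t) = t + 5 = 5 + t)
-45 + F(3, 2)*(-6*(-3)) = -45 + (5 + 2)*(-6*(-3)) = -45 + 7*18 = -45 + 126 = 81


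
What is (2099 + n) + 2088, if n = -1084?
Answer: 3103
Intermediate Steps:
(2099 + n) + 2088 = (2099 - 1084) + 2088 = 1015 + 2088 = 3103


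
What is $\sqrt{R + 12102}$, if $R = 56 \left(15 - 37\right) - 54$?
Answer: $104$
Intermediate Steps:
$R = -1286$ ($R = 56 \left(-22\right) - 54 = -1232 - 54 = -1286$)
$\sqrt{R + 12102} = \sqrt{-1286 + 12102} = \sqrt{10816} = 104$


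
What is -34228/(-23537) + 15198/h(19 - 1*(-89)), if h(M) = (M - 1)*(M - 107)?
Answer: 361377722/2518459 ≈ 143.49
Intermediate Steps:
h(M) = (-1 + M)*(-107 + M)
-34228/(-23537) + 15198/h(19 - 1*(-89)) = -34228/(-23537) + 15198/(107 + (19 - 1*(-89))² - 108*(19 - 1*(-89))) = -34228*(-1/23537) + 15198/(107 + (19 + 89)² - 108*(19 + 89)) = 34228/23537 + 15198/(107 + 108² - 108*108) = 34228/23537 + 15198/(107 + 11664 - 11664) = 34228/23537 + 15198/107 = 361377722/2518459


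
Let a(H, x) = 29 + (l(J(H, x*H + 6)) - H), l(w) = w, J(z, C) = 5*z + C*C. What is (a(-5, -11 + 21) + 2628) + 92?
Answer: 4665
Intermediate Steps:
J(z, C) = C**2 + 5*z (J(z, C) = 5*z + C**2 = C**2 + 5*z)
a(H, x) = 29 + (6 + H*x)**2 + 4*H (a(H, x) = 29 + (((x*H + 6)**2 + 5*H) - H) = 29 + (((H*x + 6)**2 + 5*H) - H) = 29 + (((6 + H*x)**2 + 5*H) - H) = 29 + ((6 + H*x)**2 + 4*H) = 29 + (6 + H*x)**2 + 4*H)
(a(-5, -11 + 21) + 2628) + 92 = ((29 + (6 - 5*(-11 + 21))**2 + 4*(-5)) + 2628) + 92 = ((29 + (6 - 5*10)**2 - 20) + 2628) + 92 = ((29 + (6 - 50)**2 - 20) + 2628) + 92 = ((29 + (-44)**2 - 20) + 2628) + 92 = ((29 + 1936 - 20) + 2628) + 92 = (1945 + 2628) + 92 = 4573 + 92 = 4665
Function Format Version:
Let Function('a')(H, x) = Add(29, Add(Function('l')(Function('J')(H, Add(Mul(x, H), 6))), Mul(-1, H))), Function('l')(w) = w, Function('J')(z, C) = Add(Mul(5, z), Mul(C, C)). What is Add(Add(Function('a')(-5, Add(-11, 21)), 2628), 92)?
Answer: 4665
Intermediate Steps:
Function('J')(z, C) = Add(Pow(C, 2), Mul(5, z)) (Function('J')(z, C) = Add(Mul(5, z), Pow(C, 2)) = Add(Pow(C, 2), Mul(5, z)))
Function('a')(H, x) = Add(29, Pow(Add(6, Mul(H, x)), 2), Mul(4, H)) (Function('a')(H, x) = Add(29, Add(Add(Pow(Add(Mul(x, H), 6), 2), Mul(5, H)), Mul(-1, H))) = Add(29, Add(Add(Pow(Add(Mul(H, x), 6), 2), Mul(5, H)), Mul(-1, H))) = Add(29, Add(Add(Pow(Add(6, Mul(H, x)), 2), Mul(5, H)), Mul(-1, H))) = Add(29, Add(Pow(Add(6, Mul(H, x)), 2), Mul(4, H))) = Add(29, Pow(Add(6, Mul(H, x)), 2), Mul(4, H)))
Add(Add(Function('a')(-5, Add(-11, 21)), 2628), 92) = Add(Add(Add(29, Pow(Add(6, Mul(-5, Add(-11, 21))), 2), Mul(4, -5)), 2628), 92) = Add(Add(Add(29, Pow(Add(6, Mul(-5, 10)), 2), -20), 2628), 92) = Add(Add(Add(29, Pow(Add(6, -50), 2), -20), 2628), 92) = Add(Add(Add(29, Pow(-44, 2), -20), 2628), 92) = Add(Add(Add(29, 1936, -20), 2628), 92) = Add(Add(1945, 2628), 92) = Add(4573, 92) = 4665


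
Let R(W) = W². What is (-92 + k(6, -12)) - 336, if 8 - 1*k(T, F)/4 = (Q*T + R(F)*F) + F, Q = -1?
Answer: 6588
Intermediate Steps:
k(T, F) = 32 - 4*F - 4*F³ + 4*T (k(T, F) = 32 - 4*((-T + F²*F) + F) = 32 - 4*((-T + F³) + F) = 32 - 4*((F³ - T) + F) = 32 - 4*(F + F³ - T) = 32 + (-4*F - 4*F³ + 4*T) = 32 - 4*F - 4*F³ + 4*T)
(-92 + k(6, -12)) - 336 = (-92 + (32 - 4*(-12) - 4*(-12)³ + 4*6)) - 336 = (-92 + (32 + 48 - 4*(-1728) + 24)) - 336 = (-92 + (32 + 48 + 6912 + 24)) - 336 = (-92 + 7016) - 336 = 6924 - 336 = 6588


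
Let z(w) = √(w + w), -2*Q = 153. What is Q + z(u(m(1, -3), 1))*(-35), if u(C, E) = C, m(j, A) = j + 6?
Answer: -153/2 - 35*√14 ≈ -207.46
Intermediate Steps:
m(j, A) = 6 + j
Q = -153/2 (Q = -½*153 = -153/2 ≈ -76.500)
z(w) = √2*√w (z(w) = √(2*w) = √2*√w)
Q + z(u(m(1, -3), 1))*(-35) = -153/2 + (√2*√(6 + 1))*(-35) = -153/2 + (√2*√7)*(-35) = -153/2 + √14*(-35) = -153/2 - 35*√14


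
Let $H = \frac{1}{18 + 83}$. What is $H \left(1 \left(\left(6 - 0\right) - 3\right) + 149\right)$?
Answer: $\frac{152}{101} \approx 1.5049$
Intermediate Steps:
$H = \frac{1}{101} \approx 0.009901$
$H \left(1 \left(\left(6 - 0\right) - 3\right) + 149\right) = \frac{1 \left(\left(6 - 0\right) - 3\right) + 149}{101} = \frac{1 \left(\left(6 + 0\right) - 3\right) + 149}{101} = \frac{1 \left(6 - 3\right) + 149}{101} = \frac{1 \cdot 3 + 149}{101} = \frac{3 + 149}{101} = \frac{1}{101} \cdot 152 = \frac{152}{101}$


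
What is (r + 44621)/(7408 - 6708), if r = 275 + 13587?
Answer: 58483/700 ≈ 83.547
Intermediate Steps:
r = 13862
(r + 44621)/(7408 - 6708) = (13862 + 44621)/(7408 - 6708) = 58483/700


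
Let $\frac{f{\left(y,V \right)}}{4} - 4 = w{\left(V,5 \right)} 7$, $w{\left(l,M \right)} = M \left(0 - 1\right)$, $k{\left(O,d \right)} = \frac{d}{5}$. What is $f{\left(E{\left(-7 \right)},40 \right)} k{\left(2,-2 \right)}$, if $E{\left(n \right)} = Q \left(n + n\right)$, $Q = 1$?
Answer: $\frac{248}{5} \approx 49.6$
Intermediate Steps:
$E{\left(n \right)} = 2 n$ ($E{\left(n \right)} = 1 \left(n + n\right) = 1 \cdot 2 n = 2 n$)
$k{\left(O,d \right)} = \frac{d}{5}$ ($k{\left(O,d \right)} = d \frac{1}{5} = \frac{d}{5}$)
$w{\left(l,M \right)} = - M$ ($w{\left(l,M \right)} = M \left(-1\right) = - M$)
$f{\left(y,V \right)} = -124$ ($f{\left(y,V \right)} = 16 + 4 \left(-1\right) 5 \cdot 7 = 16 + 4 \left(\left(-5\right) 7\right) = 16 + 4 \left(-35\right) = 16 - 140 = -124$)
$f{\left(E{\left(-7 \right)},40 \right)} k{\left(2,-2 \right)} = - 124 \cdot \frac{1}{5} \left(-2\right) = \left(-124\right) \left(- \frac{2}{5}\right) = \frac{248}{5}$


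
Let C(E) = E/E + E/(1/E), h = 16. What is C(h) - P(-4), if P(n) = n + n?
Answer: 265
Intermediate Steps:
P(n) = 2*n
C(E) = 1 + E² (C(E) = 1 + E*E = 1 + E²)
C(h) - P(-4) = (1 + 16²) - 2*(-4) = (1 + 256) - 1*(-8) = 257 + 8 = 265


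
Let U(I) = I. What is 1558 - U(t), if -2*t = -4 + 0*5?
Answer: 1556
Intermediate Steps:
t = 2 (t = -(-4 + 0*5)/2 = -(-4 + 0)/2 = -1/2*(-4) = 2)
1558 - U(t) = 1558 - 1*2 = 1558 - 2 = 1556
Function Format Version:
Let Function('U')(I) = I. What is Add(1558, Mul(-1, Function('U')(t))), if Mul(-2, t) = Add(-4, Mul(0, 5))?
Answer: 1556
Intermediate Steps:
t = 2 (t = Mul(Rational(-1, 2), Add(-4, Mul(0, 5))) = Mul(Rational(-1, 2), Add(-4, 0)) = Mul(Rational(-1, 2), -4) = 2)
Add(1558, Mul(-1, Function('U')(t))) = Add(1558, Mul(-1, 2)) = Add(1558, -2) = 1556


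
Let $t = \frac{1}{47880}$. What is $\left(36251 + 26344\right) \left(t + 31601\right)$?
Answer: $\frac{2104660730471}{1064} \approx 1.9781 \cdot 10^{9}$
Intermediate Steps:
$t = \frac{1}{47880} \approx 2.0886 \cdot 10^{-5}$
$\left(36251 + 26344\right) \left(t + 31601\right) = \left(36251 + 26344\right) \left(\frac{1}{47880} + 31601\right) = 62595 \cdot \frac{1513055881}{47880} = \frac{2104660730471}{1064}$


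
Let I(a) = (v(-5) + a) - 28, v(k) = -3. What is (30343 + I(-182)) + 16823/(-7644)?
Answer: 230296897/7644 ≈ 30128.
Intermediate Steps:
I(a) = -31 + a (I(a) = (-3 + a) - 28 = -31 + a)
(30343 + I(-182)) + 16823/(-7644) = (30343 + (-31 - 182)) + 16823/(-7644) = (30343 - 213) + 16823*(-1/7644) = 30130 - 16823/7644 = 230296897/7644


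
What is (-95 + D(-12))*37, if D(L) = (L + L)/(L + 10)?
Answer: -3071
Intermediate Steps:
D(L) = 2*L/(10 + L) (D(L) = (2*L)/(10 + L) = 2*L/(10 + L))
(-95 + D(-12))*37 = (-95 + 2*(-12)/(10 - 12))*37 = (-95 + 2*(-12)/(-2))*37 = (-95 + 2*(-12)*(-½))*37 = (-95 + 12)*37 = -83*37 = -3071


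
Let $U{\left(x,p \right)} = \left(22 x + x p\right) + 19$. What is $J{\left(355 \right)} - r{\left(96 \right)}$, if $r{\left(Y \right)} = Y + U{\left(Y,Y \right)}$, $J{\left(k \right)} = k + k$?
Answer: $-10733$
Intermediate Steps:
$J{\left(k \right)} = 2 k$
$U{\left(x,p \right)} = 19 + 22 x + p x$ ($U{\left(x,p \right)} = \left(22 x + p x\right) + 19 = 19 + 22 x + p x$)
$r{\left(Y \right)} = 19 + Y^{2} + 23 Y$ ($r{\left(Y \right)} = Y + \left(19 + 22 Y + Y Y\right) = Y + \left(19 + 22 Y + Y^{2}\right) = Y + \left(19 + Y^{2} + 22 Y\right) = 19 + Y^{2} + 23 Y$)
$J{\left(355 \right)} - r{\left(96 \right)} = 2 \cdot 355 - \left(19 + 96^{2} + 23 \cdot 96\right) = 710 - \left(19 + 9216 + 2208\right) = 710 - 11443 = -10733$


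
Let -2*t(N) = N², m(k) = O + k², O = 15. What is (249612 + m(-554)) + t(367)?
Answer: 978397/2 ≈ 4.8920e+5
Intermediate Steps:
m(k) = 15 + k²
t(N) = -N²/2
(249612 + m(-554)) + t(367) = (249612 + (15 + (-554)²)) - ½*367² = (249612 + (15 + 306916)) - ½*134689 = (249612 + 306931) - 134689/2 = 556543 - 134689/2 = 978397/2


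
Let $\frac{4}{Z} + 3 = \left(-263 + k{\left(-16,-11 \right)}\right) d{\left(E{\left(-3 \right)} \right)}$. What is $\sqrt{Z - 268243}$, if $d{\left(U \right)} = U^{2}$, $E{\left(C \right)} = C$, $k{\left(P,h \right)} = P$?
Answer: $\frac{i \sqrt{423837086421}}{1257} \approx 517.92 i$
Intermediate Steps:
$Z = - \frac{2}{1257}$ ($Z = \frac{4}{-3 + \left(-263 - 16\right) \left(-3\right)^{2}} = \frac{4}{-3 - 2511} = \frac{4}{-2514} = 4 \left(- \frac{1}{2514}\right) = - \frac{2}{1257} \approx -0.0015911$)
$\sqrt{Z - 268243} = \sqrt{- \frac{2}{1257} - 268243} = \sqrt{- \frac{337181453}{1257}} = \frac{i \sqrt{423837086421}}{1257}$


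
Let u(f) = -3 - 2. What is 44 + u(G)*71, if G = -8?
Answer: -311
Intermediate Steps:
u(f) = -5
44 + u(G)*71 = 44 - 5*71 = 44 - 355 = -311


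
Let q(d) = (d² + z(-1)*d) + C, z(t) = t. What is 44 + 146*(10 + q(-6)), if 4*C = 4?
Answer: 7782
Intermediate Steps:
C = 1 (C = (¼)*4 = 1)
q(d) = 1 + d² - d (q(d) = (d² - d) + 1 = 1 + d² - d)
44 + 146*(10 + q(-6)) = 44 + 146*(10 + (1 + (-6)² - 1*(-6))) = 44 + 146*(10 + (1 + 36 + 6)) = 44 + 146*(10 + 43) = 44 + 146*53 = 44 + 7738 = 7782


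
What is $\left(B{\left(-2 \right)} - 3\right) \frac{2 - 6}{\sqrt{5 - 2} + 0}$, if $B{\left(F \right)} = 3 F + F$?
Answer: $\frac{44 \sqrt{3}}{3} \approx 25.403$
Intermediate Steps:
$B{\left(F \right)} = 4 F$
$\left(B{\left(-2 \right)} - 3\right) \frac{2 - 6}{\sqrt{5 - 2} + 0} = \left(4 \left(-2\right) - 3\right) \frac{2 - 6}{\sqrt{5 - 2} + 0} = \left(-8 - 3\right) \left(- \frac{4}{\sqrt{3} + 0}\right) = - 11 \left(- \frac{4}{\sqrt{3}}\right) = - 11 \left(- 4 \frac{\sqrt{3}}{3}\right) = - 11 \left(- \frac{4 \sqrt{3}}{3}\right) = \frac{44 \sqrt{3}}{3}$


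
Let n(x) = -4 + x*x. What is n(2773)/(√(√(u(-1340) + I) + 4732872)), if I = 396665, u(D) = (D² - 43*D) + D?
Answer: 7689525/√(4732872 + 13*√13305) ≈ 3534.0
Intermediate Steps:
u(D) = D² - 42*D
n(x) = -4 + x²
n(2773)/(√(√(u(-1340) + I) + 4732872)) = (-4 + 2773²)/(√(√(-1340*(-42 - 1340) + 396665) + 4732872)) = (-4 + 7689529)/(√(√(-1340*(-1382) + 396665) + 4732872)) = 7689525/(√(√(1851880 + 396665) + 4732872)) = 7689525/(√(√2248545 + 4732872)) = 7689525/(√(13*√13305 + 4732872)) = 7689525/(√(4732872 + 13*√13305)) = 7689525/√(4732872 + 13*√13305)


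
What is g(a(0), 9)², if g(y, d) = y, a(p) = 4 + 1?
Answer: 25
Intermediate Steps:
a(p) = 5
g(a(0), 9)² = 5² = 25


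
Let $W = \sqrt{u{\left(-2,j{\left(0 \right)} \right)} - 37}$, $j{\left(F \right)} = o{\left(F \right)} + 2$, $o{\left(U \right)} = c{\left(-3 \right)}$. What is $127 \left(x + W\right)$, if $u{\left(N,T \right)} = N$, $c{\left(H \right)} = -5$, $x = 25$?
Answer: $3175 + 127 i \sqrt{39} \approx 3175.0 + 793.11 i$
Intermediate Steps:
$o{\left(U \right)} = -5$
$j{\left(F \right)} = -3$ ($j{\left(F \right)} = -5 + 2 = -3$)
$W = i \sqrt{39}$ ($W = \sqrt{-2 - 37} = \sqrt{-39} = i \sqrt{39} \approx 6.245 i$)
$127 \left(x + W\right) = 127 \left(25 + i \sqrt{39}\right) = 3175 + 127 i \sqrt{39}$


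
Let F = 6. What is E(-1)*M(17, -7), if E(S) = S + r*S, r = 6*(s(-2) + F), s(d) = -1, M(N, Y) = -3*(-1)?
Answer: -93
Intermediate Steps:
M(N, Y) = 3
r = 30 (r = 6*(-1 + 6) = 6*5 = 30)
E(S) = 31*S (E(S) = S + 30*S = 31*S)
E(-1)*M(17, -7) = (31*(-1))*3 = -31*3 = -93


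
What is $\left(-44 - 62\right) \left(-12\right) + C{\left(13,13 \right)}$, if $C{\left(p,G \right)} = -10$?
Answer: $1262$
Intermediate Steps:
$\left(-44 - 62\right) \left(-12\right) + C{\left(13,13 \right)} = \left(-44 - 62\right) \left(-12\right) - 10 = \left(-106\right) \left(-12\right) - 10 = 1272 - 10 = 1262$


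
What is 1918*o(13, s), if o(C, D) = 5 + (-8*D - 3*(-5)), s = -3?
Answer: 84392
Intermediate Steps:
o(C, D) = 20 - 8*D (o(C, D) = 5 + (-8*D + 15) = 5 + (15 - 8*D) = 20 - 8*D)
1918*o(13, s) = 1918*(20 - 8*(-3)) = 1918*(20 + 24) = 1918*44 = 84392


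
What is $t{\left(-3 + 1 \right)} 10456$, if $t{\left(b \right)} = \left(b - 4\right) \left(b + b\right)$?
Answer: $250944$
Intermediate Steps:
$t{\left(b \right)} = 2 b \left(-4 + b\right)$ ($t{\left(b \right)} = \left(-4 + b\right) 2 b = 2 b \left(-4 + b\right)$)
$t{\left(-3 + 1 \right)} 10456 = 2 \left(-3 + 1\right) \left(-4 + \left(-3 + 1\right)\right) 10456 = 2 \left(-2\right) \left(-4 - 2\right) 10456 = 2 \left(-2\right) \left(-6\right) 10456 = 24 \cdot 10456 = 250944$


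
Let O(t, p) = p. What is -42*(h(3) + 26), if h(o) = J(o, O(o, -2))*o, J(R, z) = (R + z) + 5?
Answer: -1848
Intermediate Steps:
J(R, z) = 5 + R + z
h(o) = o*(3 + o) (h(o) = (5 + o - 2)*o = (3 + o)*o = o*(3 + o))
-42*(h(3) + 26) = -42*(3*(3 + 3) + 26) = -42*(3*6 + 26) = -42*(18 + 26) = -42*44 = -1848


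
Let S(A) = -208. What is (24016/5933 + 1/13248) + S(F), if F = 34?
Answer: -16030709971/78600384 ≈ -203.95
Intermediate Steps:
(24016/5933 + 1/13248) + S(F) = (24016/5933 + 1/13248) - 208 = 318169901/78600384 - 208 = -16030709971/78600384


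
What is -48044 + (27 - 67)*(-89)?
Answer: -44484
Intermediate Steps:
-48044 + (27 - 67)*(-89) = -48044 - 40*(-89) = -48044 + 3560 = -44484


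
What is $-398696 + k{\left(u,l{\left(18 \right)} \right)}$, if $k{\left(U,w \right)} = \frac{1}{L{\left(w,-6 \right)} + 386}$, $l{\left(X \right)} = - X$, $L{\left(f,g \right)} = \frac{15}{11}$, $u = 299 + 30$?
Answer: $- \frac{1698843645}{4261} \approx -3.987 \cdot 10^{5}$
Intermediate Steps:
$u = 329$
$L{\left(f,g \right)} = \frac{15}{11}$ ($L{\left(f,g \right)} = 15 \cdot \frac{1}{11} = \frac{15}{11}$)
$k{\left(U,w \right)} = \frac{11}{4261}$ ($k{\left(U,w \right)} = \frac{1}{\frac{15}{11} + 386} = \frac{1}{\frac{4261}{11}} = \frac{11}{4261}$)
$-398696 + k{\left(u,l{\left(18 \right)} \right)} = -398696 + \frac{11}{4261} = - \frac{1698843645}{4261}$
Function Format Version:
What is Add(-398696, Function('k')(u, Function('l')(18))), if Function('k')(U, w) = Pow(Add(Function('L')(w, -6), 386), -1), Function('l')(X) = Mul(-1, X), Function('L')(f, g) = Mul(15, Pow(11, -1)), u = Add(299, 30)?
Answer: Rational(-1698843645, 4261) ≈ -3.9870e+5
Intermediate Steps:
u = 329
Function('L')(f, g) = Rational(15, 11) (Function('L')(f, g) = Mul(15, Rational(1, 11)) = Rational(15, 11))
Function('k')(U, w) = Rational(11, 4261) (Function('k')(U, w) = Pow(Add(Rational(15, 11), 386), -1) = Pow(Rational(4261, 11), -1) = Rational(11, 4261))
Add(-398696, Function('k')(u, Function('l')(18))) = Add(-398696, Rational(11, 4261)) = Rational(-1698843645, 4261)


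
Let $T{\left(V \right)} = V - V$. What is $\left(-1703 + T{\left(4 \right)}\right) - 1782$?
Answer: $-3485$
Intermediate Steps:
$T{\left(V \right)} = 0$
$\left(-1703 + T{\left(4 \right)}\right) - 1782 = \left(-1703 + 0\right) - 1782 = -1703 - 1782 = -3485$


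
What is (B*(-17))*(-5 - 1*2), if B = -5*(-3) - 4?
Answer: 1309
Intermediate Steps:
B = 11 (B = 15 - 4 = 11)
(B*(-17))*(-5 - 1*2) = (11*(-17))*(-5 - 1*2) = -187*(-5 - 2) = -187*(-7) = 1309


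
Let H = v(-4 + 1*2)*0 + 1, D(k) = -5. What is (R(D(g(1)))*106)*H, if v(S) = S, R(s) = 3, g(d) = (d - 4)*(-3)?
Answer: 318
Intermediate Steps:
g(d) = 12 - 3*d (g(d) = (-4 + d)*(-3) = 12 - 3*d)
H = 1 (H = (-4 + 1*2)*0 + 1 = (-4 + 2)*0 + 1 = -2*0 + 1 = 0 + 1 = 1)
(R(D(g(1)))*106)*H = (3*106)*1 = 318*1 = 318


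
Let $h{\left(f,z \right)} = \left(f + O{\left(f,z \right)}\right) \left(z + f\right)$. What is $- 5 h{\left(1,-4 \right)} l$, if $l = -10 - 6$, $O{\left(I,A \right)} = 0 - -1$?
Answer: $-480$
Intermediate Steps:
$O{\left(I,A \right)} = 1$ ($O{\left(I,A \right)} = 0 + 1 = 1$)
$h{\left(f,z \right)} = \left(1 + f\right) \left(f + z\right)$ ($h{\left(f,z \right)} = \left(f + 1\right) \left(z + f\right) = \left(1 + f\right) \left(f + z\right)$)
$l = -16$
$- 5 h{\left(1,-4 \right)} l = - 5 \left(1 - 4 + 1^{2} + 1 \left(-4\right)\right) \left(-16\right) = - 5 \left(1 - 4 + 1 - 4\right) \left(-16\right) = \left(-5\right) \left(-6\right) \left(-16\right) = 30 \left(-16\right) = -480$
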